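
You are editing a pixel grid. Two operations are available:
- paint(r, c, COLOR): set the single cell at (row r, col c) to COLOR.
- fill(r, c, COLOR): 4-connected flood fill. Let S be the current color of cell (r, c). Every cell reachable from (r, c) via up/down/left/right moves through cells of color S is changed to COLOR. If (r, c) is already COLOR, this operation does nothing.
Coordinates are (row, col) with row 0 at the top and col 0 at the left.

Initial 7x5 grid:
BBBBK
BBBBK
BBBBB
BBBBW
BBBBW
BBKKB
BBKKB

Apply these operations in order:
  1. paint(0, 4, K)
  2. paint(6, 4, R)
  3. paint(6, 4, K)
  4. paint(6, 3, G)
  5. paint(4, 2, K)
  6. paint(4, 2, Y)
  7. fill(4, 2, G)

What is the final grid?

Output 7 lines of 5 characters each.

Answer: BBBBK
BBBBK
BBBBB
BBBBW
BBGBW
BBKKB
BBKGK

Derivation:
After op 1 paint(0,4,K):
BBBBK
BBBBK
BBBBB
BBBBW
BBBBW
BBKKB
BBKKB
After op 2 paint(6,4,R):
BBBBK
BBBBK
BBBBB
BBBBW
BBBBW
BBKKB
BBKKR
After op 3 paint(6,4,K):
BBBBK
BBBBK
BBBBB
BBBBW
BBBBW
BBKKB
BBKKK
After op 4 paint(6,3,G):
BBBBK
BBBBK
BBBBB
BBBBW
BBBBW
BBKKB
BBKGK
After op 5 paint(4,2,K):
BBBBK
BBBBK
BBBBB
BBBBW
BBKBW
BBKKB
BBKGK
After op 6 paint(4,2,Y):
BBBBK
BBBBK
BBBBB
BBBBW
BBYBW
BBKKB
BBKGK
After op 7 fill(4,2,G) [1 cells changed]:
BBBBK
BBBBK
BBBBB
BBBBW
BBGBW
BBKKB
BBKGK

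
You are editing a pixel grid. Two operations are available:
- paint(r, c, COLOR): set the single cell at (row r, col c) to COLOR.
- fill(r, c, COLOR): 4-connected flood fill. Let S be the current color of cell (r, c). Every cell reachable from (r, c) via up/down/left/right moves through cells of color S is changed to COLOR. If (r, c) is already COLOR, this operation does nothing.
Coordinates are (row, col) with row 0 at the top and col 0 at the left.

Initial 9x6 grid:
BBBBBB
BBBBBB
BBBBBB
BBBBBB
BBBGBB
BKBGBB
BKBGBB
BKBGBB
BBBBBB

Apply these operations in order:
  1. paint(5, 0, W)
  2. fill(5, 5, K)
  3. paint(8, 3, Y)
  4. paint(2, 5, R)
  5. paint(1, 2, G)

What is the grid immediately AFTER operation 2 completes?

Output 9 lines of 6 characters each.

Answer: KKKKKK
KKKKKK
KKKKKK
KKKKKK
KKKGKK
WKKGKK
KKKGKK
KKKGKK
KKKKKK

Derivation:
After op 1 paint(5,0,W):
BBBBBB
BBBBBB
BBBBBB
BBBBBB
BBBGBB
WKBGBB
BKBGBB
BKBGBB
BBBBBB
After op 2 fill(5,5,K) [46 cells changed]:
KKKKKK
KKKKKK
KKKKKK
KKKKKK
KKKGKK
WKKGKK
KKKGKK
KKKGKK
KKKKKK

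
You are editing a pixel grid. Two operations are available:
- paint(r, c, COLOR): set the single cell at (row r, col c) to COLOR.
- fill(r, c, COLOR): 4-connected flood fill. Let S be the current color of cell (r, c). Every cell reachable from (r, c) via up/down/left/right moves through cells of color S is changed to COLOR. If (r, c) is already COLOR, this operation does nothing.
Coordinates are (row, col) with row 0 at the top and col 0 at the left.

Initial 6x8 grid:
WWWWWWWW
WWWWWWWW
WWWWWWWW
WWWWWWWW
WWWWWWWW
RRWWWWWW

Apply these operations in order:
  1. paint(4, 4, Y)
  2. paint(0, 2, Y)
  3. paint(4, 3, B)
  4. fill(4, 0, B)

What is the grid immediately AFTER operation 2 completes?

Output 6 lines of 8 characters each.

Answer: WWYWWWWW
WWWWWWWW
WWWWWWWW
WWWWWWWW
WWWWYWWW
RRWWWWWW

Derivation:
After op 1 paint(4,4,Y):
WWWWWWWW
WWWWWWWW
WWWWWWWW
WWWWWWWW
WWWWYWWW
RRWWWWWW
After op 2 paint(0,2,Y):
WWYWWWWW
WWWWWWWW
WWWWWWWW
WWWWWWWW
WWWWYWWW
RRWWWWWW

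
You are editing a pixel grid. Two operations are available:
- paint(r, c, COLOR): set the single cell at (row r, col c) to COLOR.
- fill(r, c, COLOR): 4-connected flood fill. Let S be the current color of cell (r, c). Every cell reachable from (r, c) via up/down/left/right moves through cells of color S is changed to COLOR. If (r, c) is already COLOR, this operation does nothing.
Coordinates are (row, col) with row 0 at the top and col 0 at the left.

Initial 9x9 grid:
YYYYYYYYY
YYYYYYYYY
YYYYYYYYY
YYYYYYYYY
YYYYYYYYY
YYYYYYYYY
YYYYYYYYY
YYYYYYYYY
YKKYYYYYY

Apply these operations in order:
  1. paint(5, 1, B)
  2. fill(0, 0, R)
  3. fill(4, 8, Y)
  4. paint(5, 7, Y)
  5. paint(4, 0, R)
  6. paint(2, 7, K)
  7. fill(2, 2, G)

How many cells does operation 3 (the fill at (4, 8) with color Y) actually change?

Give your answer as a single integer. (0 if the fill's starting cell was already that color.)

Answer: 78

Derivation:
After op 1 paint(5,1,B):
YYYYYYYYY
YYYYYYYYY
YYYYYYYYY
YYYYYYYYY
YYYYYYYYY
YBYYYYYYY
YYYYYYYYY
YYYYYYYYY
YKKYYYYYY
After op 2 fill(0,0,R) [78 cells changed]:
RRRRRRRRR
RRRRRRRRR
RRRRRRRRR
RRRRRRRRR
RRRRRRRRR
RBRRRRRRR
RRRRRRRRR
RRRRRRRRR
RKKRRRRRR
After op 3 fill(4,8,Y) [78 cells changed]:
YYYYYYYYY
YYYYYYYYY
YYYYYYYYY
YYYYYYYYY
YYYYYYYYY
YBYYYYYYY
YYYYYYYYY
YYYYYYYYY
YKKYYYYYY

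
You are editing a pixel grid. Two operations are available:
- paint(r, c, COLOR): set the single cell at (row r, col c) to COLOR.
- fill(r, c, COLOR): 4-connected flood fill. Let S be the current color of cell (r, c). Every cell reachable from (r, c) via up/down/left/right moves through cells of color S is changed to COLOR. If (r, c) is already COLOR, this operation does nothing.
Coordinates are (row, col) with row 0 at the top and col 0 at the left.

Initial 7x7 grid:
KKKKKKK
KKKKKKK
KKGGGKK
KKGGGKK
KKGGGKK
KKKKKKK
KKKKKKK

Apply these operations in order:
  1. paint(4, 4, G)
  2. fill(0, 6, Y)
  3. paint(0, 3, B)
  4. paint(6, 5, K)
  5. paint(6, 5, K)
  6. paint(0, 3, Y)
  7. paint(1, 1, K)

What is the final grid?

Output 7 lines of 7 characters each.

Answer: YYYYYYY
YKYYYYY
YYGGGYY
YYGGGYY
YYGGGYY
YYYYYYY
YYYYYKY

Derivation:
After op 1 paint(4,4,G):
KKKKKKK
KKKKKKK
KKGGGKK
KKGGGKK
KKGGGKK
KKKKKKK
KKKKKKK
After op 2 fill(0,6,Y) [40 cells changed]:
YYYYYYY
YYYYYYY
YYGGGYY
YYGGGYY
YYGGGYY
YYYYYYY
YYYYYYY
After op 3 paint(0,3,B):
YYYBYYY
YYYYYYY
YYGGGYY
YYGGGYY
YYGGGYY
YYYYYYY
YYYYYYY
After op 4 paint(6,5,K):
YYYBYYY
YYYYYYY
YYGGGYY
YYGGGYY
YYGGGYY
YYYYYYY
YYYYYKY
After op 5 paint(6,5,K):
YYYBYYY
YYYYYYY
YYGGGYY
YYGGGYY
YYGGGYY
YYYYYYY
YYYYYKY
After op 6 paint(0,3,Y):
YYYYYYY
YYYYYYY
YYGGGYY
YYGGGYY
YYGGGYY
YYYYYYY
YYYYYKY
After op 7 paint(1,1,K):
YYYYYYY
YKYYYYY
YYGGGYY
YYGGGYY
YYGGGYY
YYYYYYY
YYYYYKY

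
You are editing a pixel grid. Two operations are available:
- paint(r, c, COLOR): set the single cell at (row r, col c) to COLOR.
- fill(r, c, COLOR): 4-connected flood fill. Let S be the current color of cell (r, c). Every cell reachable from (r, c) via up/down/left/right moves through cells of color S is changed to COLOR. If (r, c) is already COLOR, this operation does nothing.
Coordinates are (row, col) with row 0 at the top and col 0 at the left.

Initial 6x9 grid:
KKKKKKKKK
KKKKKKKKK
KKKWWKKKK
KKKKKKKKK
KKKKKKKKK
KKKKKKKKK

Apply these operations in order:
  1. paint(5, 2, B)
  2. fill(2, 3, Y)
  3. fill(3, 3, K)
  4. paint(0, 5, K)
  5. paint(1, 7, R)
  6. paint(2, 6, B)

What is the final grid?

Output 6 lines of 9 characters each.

After op 1 paint(5,2,B):
KKKKKKKKK
KKKKKKKKK
KKKWWKKKK
KKKKKKKKK
KKKKKKKKK
KKBKKKKKK
After op 2 fill(2,3,Y) [2 cells changed]:
KKKKKKKKK
KKKKKKKKK
KKKYYKKKK
KKKKKKKKK
KKKKKKKKK
KKBKKKKKK
After op 3 fill(3,3,K) [0 cells changed]:
KKKKKKKKK
KKKKKKKKK
KKKYYKKKK
KKKKKKKKK
KKKKKKKKK
KKBKKKKKK
After op 4 paint(0,5,K):
KKKKKKKKK
KKKKKKKKK
KKKYYKKKK
KKKKKKKKK
KKKKKKKKK
KKBKKKKKK
After op 5 paint(1,7,R):
KKKKKKKKK
KKKKKKKRK
KKKYYKKKK
KKKKKKKKK
KKKKKKKKK
KKBKKKKKK
After op 6 paint(2,6,B):
KKKKKKKKK
KKKKKKKRK
KKKYYKBKK
KKKKKKKKK
KKKKKKKKK
KKBKKKKKK

Answer: KKKKKKKKK
KKKKKKKRK
KKKYYKBKK
KKKKKKKKK
KKKKKKKKK
KKBKKKKKK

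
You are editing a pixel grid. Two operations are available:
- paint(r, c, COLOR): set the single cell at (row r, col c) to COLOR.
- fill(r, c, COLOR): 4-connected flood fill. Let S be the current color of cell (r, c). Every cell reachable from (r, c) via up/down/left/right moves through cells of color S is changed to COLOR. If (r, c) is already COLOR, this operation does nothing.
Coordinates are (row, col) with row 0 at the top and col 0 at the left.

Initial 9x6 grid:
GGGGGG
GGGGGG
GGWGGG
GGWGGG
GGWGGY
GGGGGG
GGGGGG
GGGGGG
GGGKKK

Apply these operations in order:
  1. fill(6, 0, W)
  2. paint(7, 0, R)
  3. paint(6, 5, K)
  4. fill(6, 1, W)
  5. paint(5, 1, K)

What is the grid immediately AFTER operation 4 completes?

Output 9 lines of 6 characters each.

After op 1 fill(6,0,W) [47 cells changed]:
WWWWWW
WWWWWW
WWWWWW
WWWWWW
WWWWWY
WWWWWW
WWWWWW
WWWWWW
WWWKKK
After op 2 paint(7,0,R):
WWWWWW
WWWWWW
WWWWWW
WWWWWW
WWWWWY
WWWWWW
WWWWWW
RWWWWW
WWWKKK
After op 3 paint(6,5,K):
WWWWWW
WWWWWW
WWWWWW
WWWWWW
WWWWWY
WWWWWW
WWWWWK
RWWWWW
WWWKKK
After op 4 fill(6,1,W) [0 cells changed]:
WWWWWW
WWWWWW
WWWWWW
WWWWWW
WWWWWY
WWWWWW
WWWWWK
RWWWWW
WWWKKK

Answer: WWWWWW
WWWWWW
WWWWWW
WWWWWW
WWWWWY
WWWWWW
WWWWWK
RWWWWW
WWWKKK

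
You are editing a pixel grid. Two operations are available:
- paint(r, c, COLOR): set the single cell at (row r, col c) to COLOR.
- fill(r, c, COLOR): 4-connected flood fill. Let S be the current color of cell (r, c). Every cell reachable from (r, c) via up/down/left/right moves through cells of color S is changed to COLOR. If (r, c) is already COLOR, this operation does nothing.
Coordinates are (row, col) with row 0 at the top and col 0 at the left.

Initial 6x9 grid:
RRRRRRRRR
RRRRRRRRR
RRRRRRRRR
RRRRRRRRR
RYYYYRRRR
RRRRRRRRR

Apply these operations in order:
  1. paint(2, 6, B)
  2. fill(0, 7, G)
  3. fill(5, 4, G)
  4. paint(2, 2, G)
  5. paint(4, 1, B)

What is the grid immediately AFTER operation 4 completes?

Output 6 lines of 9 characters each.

Answer: GGGGGGGGG
GGGGGGGGG
GGGGGGBGG
GGGGGGGGG
GYYYYGGGG
GGGGGGGGG

Derivation:
After op 1 paint(2,6,B):
RRRRRRRRR
RRRRRRRRR
RRRRRRBRR
RRRRRRRRR
RYYYYRRRR
RRRRRRRRR
After op 2 fill(0,7,G) [49 cells changed]:
GGGGGGGGG
GGGGGGGGG
GGGGGGBGG
GGGGGGGGG
GYYYYGGGG
GGGGGGGGG
After op 3 fill(5,4,G) [0 cells changed]:
GGGGGGGGG
GGGGGGGGG
GGGGGGBGG
GGGGGGGGG
GYYYYGGGG
GGGGGGGGG
After op 4 paint(2,2,G):
GGGGGGGGG
GGGGGGGGG
GGGGGGBGG
GGGGGGGGG
GYYYYGGGG
GGGGGGGGG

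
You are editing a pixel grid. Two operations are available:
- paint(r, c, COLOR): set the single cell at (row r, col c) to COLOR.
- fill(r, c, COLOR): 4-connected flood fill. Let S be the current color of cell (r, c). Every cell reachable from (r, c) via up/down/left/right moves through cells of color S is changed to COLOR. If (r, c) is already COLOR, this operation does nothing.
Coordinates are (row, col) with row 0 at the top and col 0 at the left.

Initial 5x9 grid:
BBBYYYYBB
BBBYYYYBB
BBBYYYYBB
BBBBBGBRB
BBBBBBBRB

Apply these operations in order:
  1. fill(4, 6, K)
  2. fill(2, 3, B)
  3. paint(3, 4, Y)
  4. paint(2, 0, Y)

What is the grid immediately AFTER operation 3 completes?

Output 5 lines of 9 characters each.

Answer: KKKBBBBBB
KKKBBBBBB
KKKBBBBBB
KKKKYGKRB
KKKKKKKRB

Derivation:
After op 1 fill(4,6,K) [22 cells changed]:
KKKYYYYBB
KKKYYYYBB
KKKYYYYBB
KKKKKGKRB
KKKKKKKRB
After op 2 fill(2,3,B) [12 cells changed]:
KKKBBBBBB
KKKBBBBBB
KKKBBBBBB
KKKKKGKRB
KKKKKKKRB
After op 3 paint(3,4,Y):
KKKBBBBBB
KKKBBBBBB
KKKBBBBBB
KKKKYGKRB
KKKKKKKRB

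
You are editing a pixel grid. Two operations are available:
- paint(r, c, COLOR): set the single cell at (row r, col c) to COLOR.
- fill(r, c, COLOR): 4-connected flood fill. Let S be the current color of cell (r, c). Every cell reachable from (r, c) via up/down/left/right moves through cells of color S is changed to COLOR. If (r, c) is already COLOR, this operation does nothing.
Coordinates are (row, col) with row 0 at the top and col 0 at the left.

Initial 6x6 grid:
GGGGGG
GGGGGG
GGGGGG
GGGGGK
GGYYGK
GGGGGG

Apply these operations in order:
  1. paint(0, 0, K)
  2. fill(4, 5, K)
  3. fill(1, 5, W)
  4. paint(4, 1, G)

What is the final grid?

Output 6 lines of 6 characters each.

Answer: KWWWWW
WWWWWW
WWWWWW
WWWWWK
WGYYWK
WWWWWW

Derivation:
After op 1 paint(0,0,K):
KGGGGG
GGGGGG
GGGGGG
GGGGGK
GGYYGK
GGGGGG
After op 2 fill(4,5,K) [0 cells changed]:
KGGGGG
GGGGGG
GGGGGG
GGGGGK
GGYYGK
GGGGGG
After op 3 fill(1,5,W) [31 cells changed]:
KWWWWW
WWWWWW
WWWWWW
WWWWWK
WWYYWK
WWWWWW
After op 4 paint(4,1,G):
KWWWWW
WWWWWW
WWWWWW
WWWWWK
WGYYWK
WWWWWW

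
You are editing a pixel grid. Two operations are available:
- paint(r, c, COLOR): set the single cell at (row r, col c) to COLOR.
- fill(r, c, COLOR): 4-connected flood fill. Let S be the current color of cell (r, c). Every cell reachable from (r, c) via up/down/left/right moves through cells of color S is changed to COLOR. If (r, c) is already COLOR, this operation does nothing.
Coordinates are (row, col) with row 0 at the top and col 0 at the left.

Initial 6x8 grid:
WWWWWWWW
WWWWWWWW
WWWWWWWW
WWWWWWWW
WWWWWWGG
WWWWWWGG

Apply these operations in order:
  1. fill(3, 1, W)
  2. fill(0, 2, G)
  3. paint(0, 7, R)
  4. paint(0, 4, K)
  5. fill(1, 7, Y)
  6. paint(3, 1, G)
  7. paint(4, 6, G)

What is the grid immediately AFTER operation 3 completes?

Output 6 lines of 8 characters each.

After op 1 fill(3,1,W) [0 cells changed]:
WWWWWWWW
WWWWWWWW
WWWWWWWW
WWWWWWWW
WWWWWWGG
WWWWWWGG
After op 2 fill(0,2,G) [44 cells changed]:
GGGGGGGG
GGGGGGGG
GGGGGGGG
GGGGGGGG
GGGGGGGG
GGGGGGGG
After op 3 paint(0,7,R):
GGGGGGGR
GGGGGGGG
GGGGGGGG
GGGGGGGG
GGGGGGGG
GGGGGGGG

Answer: GGGGGGGR
GGGGGGGG
GGGGGGGG
GGGGGGGG
GGGGGGGG
GGGGGGGG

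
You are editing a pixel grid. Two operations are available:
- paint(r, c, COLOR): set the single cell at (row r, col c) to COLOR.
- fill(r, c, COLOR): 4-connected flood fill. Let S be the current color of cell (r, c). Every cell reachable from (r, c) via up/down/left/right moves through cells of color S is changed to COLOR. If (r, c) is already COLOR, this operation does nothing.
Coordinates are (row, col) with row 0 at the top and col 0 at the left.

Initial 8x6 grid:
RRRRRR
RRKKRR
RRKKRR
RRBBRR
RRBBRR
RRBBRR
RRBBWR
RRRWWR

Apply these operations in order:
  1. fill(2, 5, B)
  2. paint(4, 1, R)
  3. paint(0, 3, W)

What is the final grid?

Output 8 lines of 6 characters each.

Answer: BBBWBB
BBKKBB
BBKKBB
BBBBBB
BRBBBB
BBBBBB
BBBBWB
BBBWWB

Derivation:
After op 1 fill(2,5,B) [33 cells changed]:
BBBBBB
BBKKBB
BBKKBB
BBBBBB
BBBBBB
BBBBBB
BBBBWB
BBBWWB
After op 2 paint(4,1,R):
BBBBBB
BBKKBB
BBKKBB
BBBBBB
BRBBBB
BBBBBB
BBBBWB
BBBWWB
After op 3 paint(0,3,W):
BBBWBB
BBKKBB
BBKKBB
BBBBBB
BRBBBB
BBBBBB
BBBBWB
BBBWWB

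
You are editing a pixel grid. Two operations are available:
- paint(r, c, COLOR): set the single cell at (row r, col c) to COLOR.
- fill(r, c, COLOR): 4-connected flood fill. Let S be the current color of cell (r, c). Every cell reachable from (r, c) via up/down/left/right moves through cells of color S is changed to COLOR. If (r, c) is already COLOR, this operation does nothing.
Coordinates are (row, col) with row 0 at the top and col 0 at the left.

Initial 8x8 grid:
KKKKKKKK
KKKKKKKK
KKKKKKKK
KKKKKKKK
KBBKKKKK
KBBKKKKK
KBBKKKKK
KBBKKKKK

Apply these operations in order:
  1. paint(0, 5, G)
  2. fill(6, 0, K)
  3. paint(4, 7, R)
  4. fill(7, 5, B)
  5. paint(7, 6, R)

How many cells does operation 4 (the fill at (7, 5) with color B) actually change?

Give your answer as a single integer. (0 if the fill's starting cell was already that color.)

After op 1 paint(0,5,G):
KKKKKGKK
KKKKKKKK
KKKKKKKK
KKKKKKKK
KBBKKKKK
KBBKKKKK
KBBKKKKK
KBBKKKKK
After op 2 fill(6,0,K) [0 cells changed]:
KKKKKGKK
KKKKKKKK
KKKKKKKK
KKKKKKKK
KBBKKKKK
KBBKKKKK
KBBKKKKK
KBBKKKKK
After op 3 paint(4,7,R):
KKKKKGKK
KKKKKKKK
KKKKKKKK
KKKKKKKK
KBBKKKKR
KBBKKKKK
KBBKKKKK
KBBKKKKK
After op 4 fill(7,5,B) [54 cells changed]:
BBBBBGBB
BBBBBBBB
BBBBBBBB
BBBBBBBB
BBBBBBBR
BBBBBBBB
BBBBBBBB
BBBBBBBB

Answer: 54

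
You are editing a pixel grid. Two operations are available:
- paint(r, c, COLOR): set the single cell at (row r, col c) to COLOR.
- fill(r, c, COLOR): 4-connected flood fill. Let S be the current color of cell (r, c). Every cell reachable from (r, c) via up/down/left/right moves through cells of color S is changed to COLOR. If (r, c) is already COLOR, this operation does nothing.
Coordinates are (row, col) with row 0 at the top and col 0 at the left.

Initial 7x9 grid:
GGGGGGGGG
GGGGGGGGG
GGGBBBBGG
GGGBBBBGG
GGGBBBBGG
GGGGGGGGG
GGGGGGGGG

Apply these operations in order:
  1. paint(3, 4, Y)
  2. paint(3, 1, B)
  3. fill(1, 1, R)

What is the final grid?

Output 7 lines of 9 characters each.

After op 1 paint(3,4,Y):
GGGGGGGGG
GGGGGGGGG
GGGBBBBGG
GGGBYBBGG
GGGBBBBGG
GGGGGGGGG
GGGGGGGGG
After op 2 paint(3,1,B):
GGGGGGGGG
GGGGGGGGG
GGGBBBBGG
GBGBYBBGG
GGGBBBBGG
GGGGGGGGG
GGGGGGGGG
After op 3 fill(1,1,R) [50 cells changed]:
RRRRRRRRR
RRRRRRRRR
RRRBBBBRR
RBRBYBBRR
RRRBBBBRR
RRRRRRRRR
RRRRRRRRR

Answer: RRRRRRRRR
RRRRRRRRR
RRRBBBBRR
RBRBYBBRR
RRRBBBBRR
RRRRRRRRR
RRRRRRRRR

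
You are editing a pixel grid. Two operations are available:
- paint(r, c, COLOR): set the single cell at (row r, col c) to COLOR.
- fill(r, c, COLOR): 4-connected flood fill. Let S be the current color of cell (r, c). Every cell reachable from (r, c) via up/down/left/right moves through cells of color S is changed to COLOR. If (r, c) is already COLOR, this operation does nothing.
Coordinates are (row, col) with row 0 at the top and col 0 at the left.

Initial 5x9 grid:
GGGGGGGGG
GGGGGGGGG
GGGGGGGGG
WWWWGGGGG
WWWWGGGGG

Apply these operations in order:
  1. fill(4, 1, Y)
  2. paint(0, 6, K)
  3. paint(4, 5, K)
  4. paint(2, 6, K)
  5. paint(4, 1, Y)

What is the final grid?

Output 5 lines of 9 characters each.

After op 1 fill(4,1,Y) [8 cells changed]:
GGGGGGGGG
GGGGGGGGG
GGGGGGGGG
YYYYGGGGG
YYYYGGGGG
After op 2 paint(0,6,K):
GGGGGGKGG
GGGGGGGGG
GGGGGGGGG
YYYYGGGGG
YYYYGGGGG
After op 3 paint(4,5,K):
GGGGGGKGG
GGGGGGGGG
GGGGGGGGG
YYYYGGGGG
YYYYGKGGG
After op 4 paint(2,6,K):
GGGGGGKGG
GGGGGGGGG
GGGGGGKGG
YYYYGGGGG
YYYYGKGGG
After op 5 paint(4,1,Y):
GGGGGGKGG
GGGGGGGGG
GGGGGGKGG
YYYYGGGGG
YYYYGKGGG

Answer: GGGGGGKGG
GGGGGGGGG
GGGGGGKGG
YYYYGGGGG
YYYYGKGGG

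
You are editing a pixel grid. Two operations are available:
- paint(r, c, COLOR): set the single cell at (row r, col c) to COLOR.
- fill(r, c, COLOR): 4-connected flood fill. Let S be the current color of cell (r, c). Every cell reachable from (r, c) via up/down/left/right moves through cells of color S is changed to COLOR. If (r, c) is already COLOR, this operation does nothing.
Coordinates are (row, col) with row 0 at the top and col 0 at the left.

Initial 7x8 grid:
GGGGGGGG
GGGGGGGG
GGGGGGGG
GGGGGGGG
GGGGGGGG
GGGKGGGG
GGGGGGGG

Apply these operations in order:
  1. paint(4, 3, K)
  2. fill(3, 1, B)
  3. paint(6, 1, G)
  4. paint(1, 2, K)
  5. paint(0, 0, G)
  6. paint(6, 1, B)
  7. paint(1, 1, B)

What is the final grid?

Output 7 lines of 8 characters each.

Answer: GBBBBBBB
BBKBBBBB
BBBBBBBB
BBBBBBBB
BBBKBBBB
BBBKBBBB
BBBBBBBB

Derivation:
After op 1 paint(4,3,K):
GGGGGGGG
GGGGGGGG
GGGGGGGG
GGGGGGGG
GGGKGGGG
GGGKGGGG
GGGGGGGG
After op 2 fill(3,1,B) [54 cells changed]:
BBBBBBBB
BBBBBBBB
BBBBBBBB
BBBBBBBB
BBBKBBBB
BBBKBBBB
BBBBBBBB
After op 3 paint(6,1,G):
BBBBBBBB
BBBBBBBB
BBBBBBBB
BBBBBBBB
BBBKBBBB
BBBKBBBB
BGBBBBBB
After op 4 paint(1,2,K):
BBBBBBBB
BBKBBBBB
BBBBBBBB
BBBBBBBB
BBBKBBBB
BBBKBBBB
BGBBBBBB
After op 5 paint(0,0,G):
GBBBBBBB
BBKBBBBB
BBBBBBBB
BBBBBBBB
BBBKBBBB
BBBKBBBB
BGBBBBBB
After op 6 paint(6,1,B):
GBBBBBBB
BBKBBBBB
BBBBBBBB
BBBBBBBB
BBBKBBBB
BBBKBBBB
BBBBBBBB
After op 7 paint(1,1,B):
GBBBBBBB
BBKBBBBB
BBBBBBBB
BBBBBBBB
BBBKBBBB
BBBKBBBB
BBBBBBBB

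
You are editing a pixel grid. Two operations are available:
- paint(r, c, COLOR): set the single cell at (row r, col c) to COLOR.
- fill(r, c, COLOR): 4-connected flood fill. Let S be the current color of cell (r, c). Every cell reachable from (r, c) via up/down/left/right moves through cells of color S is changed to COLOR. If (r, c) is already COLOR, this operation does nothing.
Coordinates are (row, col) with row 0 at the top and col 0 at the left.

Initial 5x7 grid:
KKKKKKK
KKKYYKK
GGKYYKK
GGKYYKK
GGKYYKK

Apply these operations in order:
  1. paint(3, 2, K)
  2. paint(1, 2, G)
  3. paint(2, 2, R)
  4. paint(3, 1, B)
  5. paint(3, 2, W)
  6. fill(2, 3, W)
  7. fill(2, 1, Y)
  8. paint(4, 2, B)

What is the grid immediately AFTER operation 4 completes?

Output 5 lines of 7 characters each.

After op 1 paint(3,2,K):
KKKKKKK
KKKYYKK
GGKYYKK
GGKYYKK
GGKYYKK
After op 2 paint(1,2,G):
KKKKKKK
KKGYYKK
GGKYYKK
GGKYYKK
GGKYYKK
After op 3 paint(2,2,R):
KKKKKKK
KKGYYKK
GGRYYKK
GGKYYKK
GGKYYKK
After op 4 paint(3,1,B):
KKKKKKK
KKGYYKK
GGRYYKK
GBKYYKK
GGKYYKK

Answer: KKKKKKK
KKGYYKK
GGRYYKK
GBKYYKK
GGKYYKK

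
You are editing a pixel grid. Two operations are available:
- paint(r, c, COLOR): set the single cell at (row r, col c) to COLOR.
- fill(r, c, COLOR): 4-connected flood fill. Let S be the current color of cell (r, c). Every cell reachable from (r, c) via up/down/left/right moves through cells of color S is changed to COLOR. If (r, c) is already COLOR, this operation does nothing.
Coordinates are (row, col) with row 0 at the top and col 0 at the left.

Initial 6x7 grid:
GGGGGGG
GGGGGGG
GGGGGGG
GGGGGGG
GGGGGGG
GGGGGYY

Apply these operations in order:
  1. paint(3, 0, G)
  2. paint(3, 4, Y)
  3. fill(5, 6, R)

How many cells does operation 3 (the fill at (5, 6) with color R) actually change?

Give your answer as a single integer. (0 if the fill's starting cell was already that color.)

Answer: 2

Derivation:
After op 1 paint(3,0,G):
GGGGGGG
GGGGGGG
GGGGGGG
GGGGGGG
GGGGGGG
GGGGGYY
After op 2 paint(3,4,Y):
GGGGGGG
GGGGGGG
GGGGGGG
GGGGYGG
GGGGGGG
GGGGGYY
After op 3 fill(5,6,R) [2 cells changed]:
GGGGGGG
GGGGGGG
GGGGGGG
GGGGYGG
GGGGGGG
GGGGGRR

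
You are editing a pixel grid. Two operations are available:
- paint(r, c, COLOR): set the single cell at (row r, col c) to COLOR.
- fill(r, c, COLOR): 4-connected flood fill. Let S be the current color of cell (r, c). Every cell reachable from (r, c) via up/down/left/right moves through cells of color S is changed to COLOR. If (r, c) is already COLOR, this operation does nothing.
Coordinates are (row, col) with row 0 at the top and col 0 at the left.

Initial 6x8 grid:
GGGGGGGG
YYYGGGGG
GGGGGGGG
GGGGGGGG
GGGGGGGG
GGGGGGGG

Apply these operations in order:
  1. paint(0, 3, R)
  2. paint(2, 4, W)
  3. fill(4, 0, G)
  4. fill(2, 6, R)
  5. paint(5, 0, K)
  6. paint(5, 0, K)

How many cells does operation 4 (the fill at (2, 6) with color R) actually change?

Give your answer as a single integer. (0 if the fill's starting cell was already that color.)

After op 1 paint(0,3,R):
GGGRGGGG
YYYGGGGG
GGGGGGGG
GGGGGGGG
GGGGGGGG
GGGGGGGG
After op 2 paint(2,4,W):
GGGRGGGG
YYYGGGGG
GGGGWGGG
GGGGGGGG
GGGGGGGG
GGGGGGGG
After op 3 fill(4,0,G) [0 cells changed]:
GGGRGGGG
YYYGGGGG
GGGGWGGG
GGGGGGGG
GGGGGGGG
GGGGGGGG
After op 4 fill(2,6,R) [40 cells changed]:
GGGRRRRR
YYYRRRRR
RRRRWRRR
RRRRRRRR
RRRRRRRR
RRRRRRRR

Answer: 40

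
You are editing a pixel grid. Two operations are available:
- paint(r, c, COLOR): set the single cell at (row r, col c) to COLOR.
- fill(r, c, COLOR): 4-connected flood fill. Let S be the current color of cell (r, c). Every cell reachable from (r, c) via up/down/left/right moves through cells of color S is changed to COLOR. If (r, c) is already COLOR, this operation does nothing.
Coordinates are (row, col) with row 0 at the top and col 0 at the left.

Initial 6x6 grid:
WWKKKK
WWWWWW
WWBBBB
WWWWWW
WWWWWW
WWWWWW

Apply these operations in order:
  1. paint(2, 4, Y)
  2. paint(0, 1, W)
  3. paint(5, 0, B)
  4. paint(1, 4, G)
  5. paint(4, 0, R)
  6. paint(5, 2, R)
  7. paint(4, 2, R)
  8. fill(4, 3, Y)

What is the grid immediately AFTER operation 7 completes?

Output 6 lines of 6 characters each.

Answer: WWKKKK
WWWWGW
WWBBYB
WWWWWW
RWRWWW
BWRWWW

Derivation:
After op 1 paint(2,4,Y):
WWKKKK
WWWWWW
WWBBYB
WWWWWW
WWWWWW
WWWWWW
After op 2 paint(0,1,W):
WWKKKK
WWWWWW
WWBBYB
WWWWWW
WWWWWW
WWWWWW
After op 3 paint(5,0,B):
WWKKKK
WWWWWW
WWBBYB
WWWWWW
WWWWWW
BWWWWW
After op 4 paint(1,4,G):
WWKKKK
WWWWGW
WWBBYB
WWWWWW
WWWWWW
BWWWWW
After op 5 paint(4,0,R):
WWKKKK
WWWWGW
WWBBYB
WWWWWW
RWWWWW
BWWWWW
After op 6 paint(5,2,R):
WWKKKK
WWWWGW
WWBBYB
WWWWWW
RWWWWW
BWRWWW
After op 7 paint(4,2,R):
WWKKKK
WWWWGW
WWBBYB
WWWWWW
RWRWWW
BWRWWW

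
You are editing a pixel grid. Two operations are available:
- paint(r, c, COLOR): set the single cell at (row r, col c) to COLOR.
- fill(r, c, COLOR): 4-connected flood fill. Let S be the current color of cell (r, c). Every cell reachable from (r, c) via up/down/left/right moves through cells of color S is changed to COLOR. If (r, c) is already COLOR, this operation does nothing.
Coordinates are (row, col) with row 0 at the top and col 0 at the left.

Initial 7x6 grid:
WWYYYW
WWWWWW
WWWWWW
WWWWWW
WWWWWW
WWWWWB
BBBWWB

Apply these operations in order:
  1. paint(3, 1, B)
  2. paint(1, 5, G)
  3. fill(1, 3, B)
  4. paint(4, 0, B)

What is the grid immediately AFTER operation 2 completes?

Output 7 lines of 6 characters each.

After op 1 paint(3,1,B):
WWYYYW
WWWWWW
WWWWWW
WBWWWW
WWWWWW
WWWWWB
BBBWWB
After op 2 paint(1,5,G):
WWYYYW
WWWWWG
WWWWWW
WBWWWW
WWWWWW
WWWWWB
BBBWWB

Answer: WWYYYW
WWWWWG
WWWWWW
WBWWWW
WWWWWW
WWWWWB
BBBWWB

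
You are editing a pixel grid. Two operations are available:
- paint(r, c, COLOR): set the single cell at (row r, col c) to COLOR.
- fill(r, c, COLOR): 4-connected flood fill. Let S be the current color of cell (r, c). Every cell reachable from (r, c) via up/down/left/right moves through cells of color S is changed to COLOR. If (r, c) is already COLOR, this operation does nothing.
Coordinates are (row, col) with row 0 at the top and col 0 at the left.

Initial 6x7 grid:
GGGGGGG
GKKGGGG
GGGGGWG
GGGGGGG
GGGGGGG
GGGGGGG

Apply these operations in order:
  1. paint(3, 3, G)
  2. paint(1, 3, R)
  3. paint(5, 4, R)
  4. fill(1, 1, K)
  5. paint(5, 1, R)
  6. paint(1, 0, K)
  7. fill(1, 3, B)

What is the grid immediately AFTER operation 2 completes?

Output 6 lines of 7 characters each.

Answer: GGGGGGG
GKKRGGG
GGGGGWG
GGGGGGG
GGGGGGG
GGGGGGG

Derivation:
After op 1 paint(3,3,G):
GGGGGGG
GKKGGGG
GGGGGWG
GGGGGGG
GGGGGGG
GGGGGGG
After op 2 paint(1,3,R):
GGGGGGG
GKKRGGG
GGGGGWG
GGGGGGG
GGGGGGG
GGGGGGG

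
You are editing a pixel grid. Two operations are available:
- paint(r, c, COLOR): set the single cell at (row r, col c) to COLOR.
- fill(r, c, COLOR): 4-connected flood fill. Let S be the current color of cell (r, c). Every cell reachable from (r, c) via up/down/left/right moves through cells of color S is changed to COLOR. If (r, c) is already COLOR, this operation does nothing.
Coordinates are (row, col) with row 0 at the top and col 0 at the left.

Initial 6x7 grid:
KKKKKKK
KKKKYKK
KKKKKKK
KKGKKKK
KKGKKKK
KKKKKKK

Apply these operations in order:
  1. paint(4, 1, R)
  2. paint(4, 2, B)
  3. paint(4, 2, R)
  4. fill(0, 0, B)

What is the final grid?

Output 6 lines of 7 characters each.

After op 1 paint(4,1,R):
KKKKKKK
KKKKYKK
KKKKKKK
KKGKKKK
KRGKKKK
KKKKKKK
After op 2 paint(4,2,B):
KKKKKKK
KKKKYKK
KKKKKKK
KKGKKKK
KRBKKKK
KKKKKKK
After op 3 paint(4,2,R):
KKKKKKK
KKKKYKK
KKKKKKK
KKGKKKK
KRRKKKK
KKKKKKK
After op 4 fill(0,0,B) [38 cells changed]:
BBBBBBB
BBBBYBB
BBBBBBB
BBGBBBB
BRRBBBB
BBBBBBB

Answer: BBBBBBB
BBBBYBB
BBBBBBB
BBGBBBB
BRRBBBB
BBBBBBB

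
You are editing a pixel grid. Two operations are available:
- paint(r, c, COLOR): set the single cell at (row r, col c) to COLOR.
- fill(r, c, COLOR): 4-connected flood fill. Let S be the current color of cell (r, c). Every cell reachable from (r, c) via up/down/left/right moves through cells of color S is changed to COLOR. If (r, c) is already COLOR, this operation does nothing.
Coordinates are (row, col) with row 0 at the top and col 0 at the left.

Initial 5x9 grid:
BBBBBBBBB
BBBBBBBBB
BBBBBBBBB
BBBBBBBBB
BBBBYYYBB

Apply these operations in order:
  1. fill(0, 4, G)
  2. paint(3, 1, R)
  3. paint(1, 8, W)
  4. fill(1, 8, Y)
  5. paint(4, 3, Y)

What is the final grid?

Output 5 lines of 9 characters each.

Answer: GGGGGGGGG
GGGGGGGGY
GGGGGGGGG
GRGGGGGGG
GGGYYYYGG

Derivation:
After op 1 fill(0,4,G) [42 cells changed]:
GGGGGGGGG
GGGGGGGGG
GGGGGGGGG
GGGGGGGGG
GGGGYYYGG
After op 2 paint(3,1,R):
GGGGGGGGG
GGGGGGGGG
GGGGGGGGG
GRGGGGGGG
GGGGYYYGG
After op 3 paint(1,8,W):
GGGGGGGGG
GGGGGGGGW
GGGGGGGGG
GRGGGGGGG
GGGGYYYGG
After op 4 fill(1,8,Y) [1 cells changed]:
GGGGGGGGG
GGGGGGGGY
GGGGGGGGG
GRGGGGGGG
GGGGYYYGG
After op 5 paint(4,3,Y):
GGGGGGGGG
GGGGGGGGY
GGGGGGGGG
GRGGGGGGG
GGGYYYYGG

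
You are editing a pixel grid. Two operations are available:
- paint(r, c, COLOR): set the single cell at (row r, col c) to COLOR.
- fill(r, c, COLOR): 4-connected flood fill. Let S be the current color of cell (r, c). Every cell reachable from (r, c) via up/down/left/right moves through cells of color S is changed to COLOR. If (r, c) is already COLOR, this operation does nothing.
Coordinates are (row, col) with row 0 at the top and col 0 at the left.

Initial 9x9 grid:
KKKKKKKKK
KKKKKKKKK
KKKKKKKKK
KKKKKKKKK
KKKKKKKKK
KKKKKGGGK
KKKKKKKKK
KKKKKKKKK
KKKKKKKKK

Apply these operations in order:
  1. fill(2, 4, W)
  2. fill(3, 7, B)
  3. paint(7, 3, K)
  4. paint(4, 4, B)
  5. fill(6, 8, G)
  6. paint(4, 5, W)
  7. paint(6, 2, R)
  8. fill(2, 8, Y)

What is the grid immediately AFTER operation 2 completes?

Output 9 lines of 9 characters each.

After op 1 fill(2,4,W) [78 cells changed]:
WWWWWWWWW
WWWWWWWWW
WWWWWWWWW
WWWWWWWWW
WWWWWWWWW
WWWWWGGGW
WWWWWWWWW
WWWWWWWWW
WWWWWWWWW
After op 2 fill(3,7,B) [78 cells changed]:
BBBBBBBBB
BBBBBBBBB
BBBBBBBBB
BBBBBBBBB
BBBBBBBBB
BBBBBGGGB
BBBBBBBBB
BBBBBBBBB
BBBBBBBBB

Answer: BBBBBBBBB
BBBBBBBBB
BBBBBBBBB
BBBBBBBBB
BBBBBBBBB
BBBBBGGGB
BBBBBBBBB
BBBBBBBBB
BBBBBBBBB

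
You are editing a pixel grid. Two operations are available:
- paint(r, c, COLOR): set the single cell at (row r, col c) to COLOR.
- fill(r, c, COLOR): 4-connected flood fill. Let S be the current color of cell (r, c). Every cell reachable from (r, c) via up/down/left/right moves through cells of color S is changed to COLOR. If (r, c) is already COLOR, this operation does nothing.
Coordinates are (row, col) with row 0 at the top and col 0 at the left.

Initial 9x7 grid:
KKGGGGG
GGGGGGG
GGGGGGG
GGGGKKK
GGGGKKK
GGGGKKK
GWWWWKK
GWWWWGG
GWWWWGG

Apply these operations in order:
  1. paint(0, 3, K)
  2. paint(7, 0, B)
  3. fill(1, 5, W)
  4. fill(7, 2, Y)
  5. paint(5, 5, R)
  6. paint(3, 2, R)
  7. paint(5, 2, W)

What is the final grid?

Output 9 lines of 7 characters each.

Answer: KKYKYYY
YYYYYYY
YYYYYYY
YYRYKKK
YYYYKKK
YYWYKRK
YYYYYKK
BYYYYGG
GYYYYGG

Derivation:
After op 1 paint(0,3,K):
KKGKGGG
GGGGGGG
GGGGGGG
GGGGKKK
GGGGKKK
GGGGKKK
GWWWWKK
GWWWWGG
GWWWWGG
After op 2 paint(7,0,B):
KKGKGGG
GGGGGGG
GGGGGGG
GGGGKKK
GGGGKKK
GGGGKKK
GWWWWKK
BWWWWGG
GWWWWGG
After op 3 fill(1,5,W) [31 cells changed]:
KKWKWWW
WWWWWWW
WWWWWWW
WWWWKKK
WWWWKKK
WWWWKKK
WWWWWKK
BWWWWGG
GWWWWGG
After op 4 fill(7,2,Y) [43 cells changed]:
KKYKYYY
YYYYYYY
YYYYYYY
YYYYKKK
YYYYKKK
YYYYKKK
YYYYYKK
BYYYYGG
GYYYYGG
After op 5 paint(5,5,R):
KKYKYYY
YYYYYYY
YYYYYYY
YYYYKKK
YYYYKKK
YYYYKRK
YYYYYKK
BYYYYGG
GYYYYGG
After op 6 paint(3,2,R):
KKYKYYY
YYYYYYY
YYYYYYY
YYRYKKK
YYYYKKK
YYYYKRK
YYYYYKK
BYYYYGG
GYYYYGG
After op 7 paint(5,2,W):
KKYKYYY
YYYYYYY
YYYYYYY
YYRYKKK
YYYYKKK
YYWYKRK
YYYYYKK
BYYYYGG
GYYYYGG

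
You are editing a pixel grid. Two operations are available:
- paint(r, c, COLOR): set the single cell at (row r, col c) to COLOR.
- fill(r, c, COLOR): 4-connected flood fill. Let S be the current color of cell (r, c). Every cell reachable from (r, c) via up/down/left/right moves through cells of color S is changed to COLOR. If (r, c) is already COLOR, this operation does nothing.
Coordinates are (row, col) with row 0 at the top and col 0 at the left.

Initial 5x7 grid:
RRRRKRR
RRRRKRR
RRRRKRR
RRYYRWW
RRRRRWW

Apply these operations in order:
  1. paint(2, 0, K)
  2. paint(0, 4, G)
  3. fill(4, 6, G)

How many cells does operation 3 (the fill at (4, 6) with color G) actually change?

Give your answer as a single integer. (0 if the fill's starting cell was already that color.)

Answer: 4

Derivation:
After op 1 paint(2,0,K):
RRRRKRR
RRRRKRR
KRRRKRR
RRYYRWW
RRRRRWW
After op 2 paint(0,4,G):
RRRRGRR
RRRRKRR
KRRRKRR
RRYYRWW
RRRRRWW
After op 3 fill(4,6,G) [4 cells changed]:
RRRRGRR
RRRRKRR
KRRRKRR
RRYYRGG
RRRRRGG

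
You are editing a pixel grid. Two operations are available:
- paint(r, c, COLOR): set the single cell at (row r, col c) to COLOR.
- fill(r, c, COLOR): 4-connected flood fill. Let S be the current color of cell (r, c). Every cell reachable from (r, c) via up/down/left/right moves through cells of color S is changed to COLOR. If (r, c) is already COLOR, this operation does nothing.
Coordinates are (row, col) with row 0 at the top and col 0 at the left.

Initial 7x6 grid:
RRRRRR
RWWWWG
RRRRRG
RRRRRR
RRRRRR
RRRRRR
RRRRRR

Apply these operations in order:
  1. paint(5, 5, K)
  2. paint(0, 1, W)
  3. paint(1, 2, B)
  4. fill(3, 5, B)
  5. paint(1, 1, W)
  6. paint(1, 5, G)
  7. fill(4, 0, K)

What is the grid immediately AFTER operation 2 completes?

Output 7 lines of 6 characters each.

After op 1 paint(5,5,K):
RRRRRR
RWWWWG
RRRRRG
RRRRRR
RRRRRR
RRRRRK
RRRRRR
After op 2 paint(0,1,W):
RWRRRR
RWWWWG
RRRRRG
RRRRRR
RRRRRR
RRRRRK
RRRRRR

Answer: RWRRRR
RWWWWG
RRRRRG
RRRRRR
RRRRRR
RRRRRK
RRRRRR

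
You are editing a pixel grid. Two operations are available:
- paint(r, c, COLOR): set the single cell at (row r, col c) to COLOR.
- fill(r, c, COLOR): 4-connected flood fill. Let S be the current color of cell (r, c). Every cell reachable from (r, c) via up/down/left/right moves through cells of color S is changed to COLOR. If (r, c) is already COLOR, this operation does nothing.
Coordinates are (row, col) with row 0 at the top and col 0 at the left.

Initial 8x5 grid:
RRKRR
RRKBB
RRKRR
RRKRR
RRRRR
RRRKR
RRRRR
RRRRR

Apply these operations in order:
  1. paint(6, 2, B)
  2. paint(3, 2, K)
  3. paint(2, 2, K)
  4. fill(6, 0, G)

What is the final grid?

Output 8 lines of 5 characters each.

Answer: GGKRR
GGKBB
GGKGG
GGKGG
GGGGG
GGGKG
GGBGG
GGGGG

Derivation:
After op 1 paint(6,2,B):
RRKRR
RRKBB
RRKRR
RRKRR
RRRRR
RRRKR
RRBRR
RRRRR
After op 2 paint(3,2,K):
RRKRR
RRKBB
RRKRR
RRKRR
RRRRR
RRRKR
RRBRR
RRRRR
After op 3 paint(2,2,K):
RRKRR
RRKBB
RRKRR
RRKRR
RRRRR
RRRKR
RRBRR
RRRRR
After op 4 fill(6,0,G) [30 cells changed]:
GGKRR
GGKBB
GGKGG
GGKGG
GGGGG
GGGKG
GGBGG
GGGGG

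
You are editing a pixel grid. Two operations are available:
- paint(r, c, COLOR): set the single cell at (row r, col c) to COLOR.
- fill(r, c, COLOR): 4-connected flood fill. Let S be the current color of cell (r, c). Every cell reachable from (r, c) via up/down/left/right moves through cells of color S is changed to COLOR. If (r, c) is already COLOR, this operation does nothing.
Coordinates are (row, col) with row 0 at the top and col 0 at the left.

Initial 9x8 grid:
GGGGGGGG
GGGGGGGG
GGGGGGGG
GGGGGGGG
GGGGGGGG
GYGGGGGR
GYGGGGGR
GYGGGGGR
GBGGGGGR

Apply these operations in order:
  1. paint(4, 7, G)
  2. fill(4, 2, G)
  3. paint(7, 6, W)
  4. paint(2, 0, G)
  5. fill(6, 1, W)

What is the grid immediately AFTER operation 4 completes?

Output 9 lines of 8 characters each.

After op 1 paint(4,7,G):
GGGGGGGG
GGGGGGGG
GGGGGGGG
GGGGGGGG
GGGGGGGG
GYGGGGGR
GYGGGGGR
GYGGGGGR
GBGGGGGR
After op 2 fill(4,2,G) [0 cells changed]:
GGGGGGGG
GGGGGGGG
GGGGGGGG
GGGGGGGG
GGGGGGGG
GYGGGGGR
GYGGGGGR
GYGGGGGR
GBGGGGGR
After op 3 paint(7,6,W):
GGGGGGGG
GGGGGGGG
GGGGGGGG
GGGGGGGG
GGGGGGGG
GYGGGGGR
GYGGGGGR
GYGGGGWR
GBGGGGGR
After op 4 paint(2,0,G):
GGGGGGGG
GGGGGGGG
GGGGGGGG
GGGGGGGG
GGGGGGGG
GYGGGGGR
GYGGGGGR
GYGGGGWR
GBGGGGGR

Answer: GGGGGGGG
GGGGGGGG
GGGGGGGG
GGGGGGGG
GGGGGGGG
GYGGGGGR
GYGGGGGR
GYGGGGWR
GBGGGGGR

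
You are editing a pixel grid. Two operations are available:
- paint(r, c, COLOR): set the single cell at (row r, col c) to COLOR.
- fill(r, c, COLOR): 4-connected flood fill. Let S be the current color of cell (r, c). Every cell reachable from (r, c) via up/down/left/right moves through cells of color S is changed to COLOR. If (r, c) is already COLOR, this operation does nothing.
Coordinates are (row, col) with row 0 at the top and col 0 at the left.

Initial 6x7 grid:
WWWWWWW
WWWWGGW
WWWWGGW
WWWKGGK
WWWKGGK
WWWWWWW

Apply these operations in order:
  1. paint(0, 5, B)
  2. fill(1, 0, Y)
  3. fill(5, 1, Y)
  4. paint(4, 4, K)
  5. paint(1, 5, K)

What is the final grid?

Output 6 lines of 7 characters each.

Answer: YYYYYBW
YYYYGKW
YYYYGGW
YYYKGGK
YYYKKGK
YYYYYYY

Derivation:
After op 1 paint(0,5,B):
WWWWWBW
WWWWGGW
WWWWGGW
WWWKGGK
WWWKGGK
WWWWWWW
After op 2 fill(1,0,Y) [26 cells changed]:
YYYYYBW
YYYYGGW
YYYYGGW
YYYKGGK
YYYKGGK
YYYYYYY
After op 3 fill(5,1,Y) [0 cells changed]:
YYYYYBW
YYYYGGW
YYYYGGW
YYYKGGK
YYYKGGK
YYYYYYY
After op 4 paint(4,4,K):
YYYYYBW
YYYYGGW
YYYYGGW
YYYKGGK
YYYKKGK
YYYYYYY
After op 5 paint(1,5,K):
YYYYYBW
YYYYGKW
YYYYGGW
YYYKGGK
YYYKKGK
YYYYYYY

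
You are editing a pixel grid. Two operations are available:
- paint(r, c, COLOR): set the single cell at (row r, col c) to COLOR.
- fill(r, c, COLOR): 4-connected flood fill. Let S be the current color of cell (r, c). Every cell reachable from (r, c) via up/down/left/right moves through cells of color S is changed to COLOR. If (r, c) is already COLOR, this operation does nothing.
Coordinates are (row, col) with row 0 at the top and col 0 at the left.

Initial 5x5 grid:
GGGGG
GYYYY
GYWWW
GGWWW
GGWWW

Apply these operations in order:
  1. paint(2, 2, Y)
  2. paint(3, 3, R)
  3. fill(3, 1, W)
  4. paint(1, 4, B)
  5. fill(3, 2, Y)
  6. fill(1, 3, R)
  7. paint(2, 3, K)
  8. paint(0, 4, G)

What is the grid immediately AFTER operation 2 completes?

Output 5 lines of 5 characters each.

After op 1 paint(2,2,Y):
GGGGG
GYYYY
GYYWW
GGWWW
GGWWW
After op 2 paint(3,3,R):
GGGGG
GYYYY
GYYWW
GGWRW
GGWWW

Answer: GGGGG
GYYYY
GYYWW
GGWRW
GGWWW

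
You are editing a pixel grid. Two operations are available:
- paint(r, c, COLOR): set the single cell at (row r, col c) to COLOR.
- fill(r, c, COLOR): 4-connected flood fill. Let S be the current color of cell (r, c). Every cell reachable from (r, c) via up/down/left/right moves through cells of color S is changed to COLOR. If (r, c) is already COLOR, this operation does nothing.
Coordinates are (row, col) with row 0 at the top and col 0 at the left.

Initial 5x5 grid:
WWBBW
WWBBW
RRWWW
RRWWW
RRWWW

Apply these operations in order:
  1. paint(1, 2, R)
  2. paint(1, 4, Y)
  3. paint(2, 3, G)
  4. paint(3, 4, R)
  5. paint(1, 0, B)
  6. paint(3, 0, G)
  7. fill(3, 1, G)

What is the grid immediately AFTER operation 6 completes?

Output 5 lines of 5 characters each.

After op 1 paint(1,2,R):
WWBBW
WWRBW
RRWWW
RRWWW
RRWWW
After op 2 paint(1,4,Y):
WWBBW
WWRBY
RRWWW
RRWWW
RRWWW
After op 3 paint(2,3,G):
WWBBW
WWRBY
RRWGW
RRWWW
RRWWW
After op 4 paint(3,4,R):
WWBBW
WWRBY
RRWGW
RRWWR
RRWWW
After op 5 paint(1,0,B):
WWBBW
BWRBY
RRWGW
RRWWR
RRWWW
After op 6 paint(3,0,G):
WWBBW
BWRBY
RRWGW
GRWWR
RRWWW

Answer: WWBBW
BWRBY
RRWGW
GRWWR
RRWWW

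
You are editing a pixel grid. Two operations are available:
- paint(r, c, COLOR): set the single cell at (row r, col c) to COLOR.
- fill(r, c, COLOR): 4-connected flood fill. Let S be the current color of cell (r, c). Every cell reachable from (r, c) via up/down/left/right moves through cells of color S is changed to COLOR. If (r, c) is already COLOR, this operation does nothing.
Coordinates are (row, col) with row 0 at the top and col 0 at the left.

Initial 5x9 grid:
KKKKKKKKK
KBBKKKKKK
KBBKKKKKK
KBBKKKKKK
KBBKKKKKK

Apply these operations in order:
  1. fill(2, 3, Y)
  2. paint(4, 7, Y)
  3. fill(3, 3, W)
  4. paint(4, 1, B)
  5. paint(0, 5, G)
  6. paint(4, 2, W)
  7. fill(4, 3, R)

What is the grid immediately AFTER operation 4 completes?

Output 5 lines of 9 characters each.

Answer: WWWWWWWWW
WBBWWWWWW
WBBWWWWWW
WBBWWWWWW
WBBWWWWWW

Derivation:
After op 1 fill(2,3,Y) [37 cells changed]:
YYYYYYYYY
YBBYYYYYY
YBBYYYYYY
YBBYYYYYY
YBBYYYYYY
After op 2 paint(4,7,Y):
YYYYYYYYY
YBBYYYYYY
YBBYYYYYY
YBBYYYYYY
YBBYYYYYY
After op 3 fill(3,3,W) [37 cells changed]:
WWWWWWWWW
WBBWWWWWW
WBBWWWWWW
WBBWWWWWW
WBBWWWWWW
After op 4 paint(4,1,B):
WWWWWWWWW
WBBWWWWWW
WBBWWWWWW
WBBWWWWWW
WBBWWWWWW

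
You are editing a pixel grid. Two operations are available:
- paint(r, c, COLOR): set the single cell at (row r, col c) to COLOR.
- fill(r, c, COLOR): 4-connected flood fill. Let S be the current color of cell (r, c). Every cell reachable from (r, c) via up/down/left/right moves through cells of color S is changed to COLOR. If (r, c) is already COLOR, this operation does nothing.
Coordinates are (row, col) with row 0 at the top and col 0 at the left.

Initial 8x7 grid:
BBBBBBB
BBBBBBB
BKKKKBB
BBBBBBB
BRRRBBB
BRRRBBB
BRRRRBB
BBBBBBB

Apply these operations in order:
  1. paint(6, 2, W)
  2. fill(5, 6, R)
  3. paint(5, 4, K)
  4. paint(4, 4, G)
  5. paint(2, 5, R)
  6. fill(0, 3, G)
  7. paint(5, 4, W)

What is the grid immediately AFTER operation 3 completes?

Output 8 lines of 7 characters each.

Answer: RRRRRRR
RRRRRRR
RKKKKRR
RRRRRRR
RRRRRRR
RRRRKRR
RRWRRRR
RRRRRRR

Derivation:
After op 1 paint(6,2,W):
BBBBBBB
BBBBBBB
BKKKKBB
BBBBBBB
BRRRBBB
BRRRBBB
BRWRRBB
BBBBBBB
After op 2 fill(5,6,R) [42 cells changed]:
RRRRRRR
RRRRRRR
RKKKKRR
RRRRRRR
RRRRRRR
RRRRRRR
RRWRRRR
RRRRRRR
After op 3 paint(5,4,K):
RRRRRRR
RRRRRRR
RKKKKRR
RRRRRRR
RRRRRRR
RRRRKRR
RRWRRRR
RRRRRRR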